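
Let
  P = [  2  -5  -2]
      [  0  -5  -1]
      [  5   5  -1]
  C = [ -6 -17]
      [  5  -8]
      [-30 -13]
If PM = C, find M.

M = [[-3, -3], [-2, 1], [5, 3]]

Left-multiplying both sides by P⁻¹ gives M = P⁻¹C.
det P = -5; the adjugate gives P⁻¹ = [[-2, 3, 1], [1, -8/5, -2/5], [-5, 7, 2]].
M = P⁻¹C = [[-2, 3, 1], [1, -8/5, -2/5], [-5, 7, 2]] · [[-6, -17], [5, -8], [-30, -13]] = [[-3, -3], [-2, 1], [5, 3]].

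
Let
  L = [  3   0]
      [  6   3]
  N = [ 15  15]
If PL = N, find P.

L is on the right of P, so right-multiply by L⁻¹: P = NL⁻¹.
det L = 9, so L⁻¹ = [[1/3, 0], [-2/3, 1/3]].
P = NL⁻¹ = [[15, 15]] · [[1/3, 0], [-2/3, 1/3]] = [[-5, 5]].

P = [[-5, 5]]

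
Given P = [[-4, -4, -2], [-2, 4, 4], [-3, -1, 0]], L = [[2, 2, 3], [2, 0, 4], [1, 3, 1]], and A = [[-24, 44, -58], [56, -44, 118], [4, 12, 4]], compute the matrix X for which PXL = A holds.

X = [[-1, -1, 0], [3, 3, -4], [3, 1, -4]]

Isolating X: multiply by P⁻¹ from the left and L⁻¹ from the right, so X = P⁻¹AL⁻¹.
det P = 4, so P⁻¹ = [[1, 1/2, -2], [-3, -3/2, 5], [7/2, 2, -6]].
L has determinant -2; L⁻¹ = [[6, -7/2, -4], [-1, 1/2, 1], [-3, 2, 2]].
P⁻¹A = [[-4, -2, -7], [8, -6, 17], [4, -6, 9]].
X = (P⁻¹A)L⁻¹ = [[-1, -1, 0], [3, 3, -4], [3, 1, -4]].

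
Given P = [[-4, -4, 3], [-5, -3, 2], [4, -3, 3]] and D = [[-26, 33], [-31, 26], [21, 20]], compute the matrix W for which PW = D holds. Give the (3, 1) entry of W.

-2

Left-multiplying both sides by P⁻¹ gives W = P⁻¹D.
P has determinant 1; P⁻¹ = [[-3, 3, 1], [23, -24, -7], [27, -28, -8]].
W = P⁻¹D = [[-3, 3, 1], [23, -24, -7], [27, -28, -8]] · [[-26, 33], [-31, 26], [21, 20]] = [[6, -1], [-1, -5], [-2, 3]].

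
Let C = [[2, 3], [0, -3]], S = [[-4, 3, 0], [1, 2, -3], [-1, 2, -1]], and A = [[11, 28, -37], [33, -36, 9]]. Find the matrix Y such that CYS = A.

Y = [[-4, 5, -1], [2, 0, 3]]

Y = C⁻¹AS⁻¹ (apply C⁻¹ on the left and S⁻¹ on the right).
det C = -6, so C⁻¹ = [[1/2, 1/2], [0, -1/3]].
det S = -4, so S⁻¹ = [[-1, -3/4, 9/4], [-1, -1, 3], [-1, -5/4, 11/4]].
C⁻¹A = [[22, -4, -14], [-11, 12, -3]].
Y = (C⁻¹A)S⁻¹ = [[-4, 5, -1], [2, 0, 3]].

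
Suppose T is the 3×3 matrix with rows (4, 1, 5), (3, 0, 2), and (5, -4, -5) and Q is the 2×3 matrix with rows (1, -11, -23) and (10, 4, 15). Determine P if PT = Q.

P = [[-3, 1, 2], [0, 5, -1]]

T is on the right of P, so right-multiply by T⁻¹: P = QT⁻¹.
det T = -3, so T⁻¹ = [[-8/3, 5, -2/3], [-25/3, 15, -7/3], [4, -7, 1]].
P = QT⁻¹ = [[1, -11, -23], [10, 4, 15]] · [[-8/3, 5, -2/3], [-25/3, 15, -7/3], [4, -7, 1]] = [[-3, 1, 2], [0, 5, -1]].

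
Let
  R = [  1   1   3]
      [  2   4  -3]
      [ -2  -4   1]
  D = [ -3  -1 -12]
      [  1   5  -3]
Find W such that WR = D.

W = [[-5, -2, -3], [-3, -4, -6]]

Since R sits to the right of W, W = DR⁻¹.
R has determinant -4; R⁻¹ = [[2, 13/4, 15/4], [-1, -7/4, -9/4], [0, -1/2, -1/2]].
W = DR⁻¹ = [[-3, -1, -12], [1, 5, -3]] · [[2, 13/4, 15/4], [-1, -7/4, -9/4], [0, -1/2, -1/2]] = [[-5, -2, -3], [-3, -4, -6]].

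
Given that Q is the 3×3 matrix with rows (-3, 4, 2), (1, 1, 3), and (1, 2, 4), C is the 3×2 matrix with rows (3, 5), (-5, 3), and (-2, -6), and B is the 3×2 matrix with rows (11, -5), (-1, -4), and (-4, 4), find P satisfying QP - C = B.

QP = B + C = [[14, 0], [-6, -1], [-6, -2]].
Left-multiplying both sides by Q⁻¹ gives P = Q⁻¹(B + C).
det Q = 4, so Q⁻¹ = [[-1/2, -3, 5/2], [-1/4, -7/2, 11/4], [1/4, 5/2, -7/4]].
P = Q⁻¹(B + C) = [[-4, -2], [1, -2], [-1, 1]].

P = [[-4, -2], [1, -2], [-1, 1]]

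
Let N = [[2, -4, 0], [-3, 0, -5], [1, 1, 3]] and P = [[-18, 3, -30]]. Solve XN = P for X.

X = [[-2, 3, -5]]

Right-multiplying both sides by N⁻¹ gives X = PN⁻¹.
det N = -6; the adjugate gives N⁻¹ = [[-5/6, -2, -10/3], [-2/3, -1, -5/3], [1/2, 1, 2]].
X = PN⁻¹ = [[-18, 3, -30]] · [[-5/6, -2, -10/3], [-2/3, -1, -5/3], [1/2, 1, 2]] = [[-2, 3, -5]].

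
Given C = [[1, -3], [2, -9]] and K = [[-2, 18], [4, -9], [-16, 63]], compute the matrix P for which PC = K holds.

Right-multiplying both sides by C⁻¹ gives P = KC⁻¹.
C has determinant -3; C⁻¹ = [[3, -1], [2/3, -1/3]].
P = KC⁻¹ = [[-2, 18], [4, -9], [-16, 63]] · [[3, -1], [2/3, -1/3]] = [[6, -4], [6, -1], [-6, -5]].

P = [[6, -4], [6, -1], [-6, -5]]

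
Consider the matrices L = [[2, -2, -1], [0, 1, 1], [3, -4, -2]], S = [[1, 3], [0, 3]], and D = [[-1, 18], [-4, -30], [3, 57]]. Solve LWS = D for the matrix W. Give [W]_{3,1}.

1

Isolating W: multiply by L⁻¹ from the left and S⁻¹ from the right, so W = L⁻¹DS⁻¹.
L has determinant 1; L⁻¹ = [[2, 0, -1], [3, -1, -2], [-3, 2, 2]].
det S = 3, so S⁻¹ = [[1, -1], [0, 1/3]].
L⁻¹D = [[-5, -21], [-5, -30], [1, 0]].
W = (L⁻¹D)S⁻¹ = [[-5, -2], [-5, -5], [1, -1]].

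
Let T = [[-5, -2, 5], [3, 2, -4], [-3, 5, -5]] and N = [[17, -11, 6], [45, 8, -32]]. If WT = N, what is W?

W = [[-1, 1, -3], [-6, 3, -2]]

T is on the right of W, so right-multiply by T⁻¹: W = NT⁻¹.
det T = 1; the adjugate gives T⁻¹ = [[10, 15, -2], [27, 40, -5], [21, 31, -4]].
W = NT⁻¹ = [[17, -11, 6], [45, 8, -32]] · [[10, 15, -2], [27, 40, -5], [21, 31, -4]] = [[-1, 1, -3], [-6, 3, -2]].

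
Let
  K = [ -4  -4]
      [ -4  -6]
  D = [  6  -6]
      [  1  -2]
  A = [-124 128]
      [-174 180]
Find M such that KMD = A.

Left-multiply by K⁻¹ and right-multiply by D⁻¹: M = K⁻¹AD⁻¹.
K has determinant 8; K⁻¹ = [[-3/4, 1/2], [1/2, -1/2]].
det D = -6; the adjugate gives D⁻¹ = [[1/3, -1], [1/6, -1]].
K⁻¹A = [[6, -6], [25, -26]].
M = (K⁻¹A)D⁻¹ = [[1, 0], [4, 1]].

M = [[1, 0], [4, 1]]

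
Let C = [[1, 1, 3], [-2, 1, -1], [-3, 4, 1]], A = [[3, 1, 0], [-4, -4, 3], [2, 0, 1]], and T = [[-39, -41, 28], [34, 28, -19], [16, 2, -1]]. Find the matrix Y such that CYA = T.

Y = [[-3, 4, 1], [3, 4, -3], [5, 2, -4]]

Isolating Y: multiply by C⁻¹ from the left and A⁻¹ from the right, so Y = C⁻¹TA⁻¹.
det C = -5, so C⁻¹ = [[-1, -11/5, 4/5], [-1, -2, 1], [1, 7/5, -3/5]].
det A = -2, so A⁻¹ = [[2, 1/2, -3/2], [-5, -3/2, 9/2], [-4, -1, 4]].
C⁻¹T = [[-23, -19, 13], [-13, -13, 9], [-1, -3, 2]].
Y = (C⁻¹T)A⁻¹ = [[-3, 4, 1], [3, 4, -3], [5, 2, -4]].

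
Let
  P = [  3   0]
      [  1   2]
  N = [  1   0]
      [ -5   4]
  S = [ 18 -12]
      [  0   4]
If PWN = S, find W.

Left-multiply by P⁻¹ and right-multiply by N⁻¹: W = P⁻¹SN⁻¹.
det P = 6; the adjugate gives P⁻¹ = [[1/3, 0], [-1/6, 1/2]].
det N = 4, so N⁻¹ = [[1, 0], [5/4, 1/4]].
P⁻¹S = [[6, -4], [-3, 4]].
W = (P⁻¹S)N⁻¹ = [[1, -1], [2, 1]].

W = [[1, -1], [2, 1]]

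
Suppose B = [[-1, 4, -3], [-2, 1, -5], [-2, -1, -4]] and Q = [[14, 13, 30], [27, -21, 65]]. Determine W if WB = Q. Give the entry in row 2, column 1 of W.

B is on the right of W, so right-multiply by B⁻¹: W = QB⁻¹.
B has determinant 5; B⁻¹ = [[-9/5, 19/5, -17/5], [2/5, -2/5, 1/5], [4/5, -9/5, 7/5]].
W = QB⁻¹ = [[14, 13, 30], [27, -21, 65]] · [[-9/5, 19/5, -17/5], [2/5, -2/5, 1/5], [4/5, -9/5, 7/5]] = [[4, -6, -3], [-5, -6, -5]].

-5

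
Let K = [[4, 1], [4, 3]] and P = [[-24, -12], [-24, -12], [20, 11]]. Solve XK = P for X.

X = [[-3, -3], [-3, -3], [2, 3]]

Since K sits to the right of X, X = PK⁻¹.
det K = 8; the adjugate gives K⁻¹ = [[3/8, -1/8], [-1/2, 1/2]].
X = PK⁻¹ = [[-24, -12], [-24, -12], [20, 11]] · [[3/8, -1/8], [-1/2, 1/2]] = [[-3, -3], [-3, -3], [2, 3]].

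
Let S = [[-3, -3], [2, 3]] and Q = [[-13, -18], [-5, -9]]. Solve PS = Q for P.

P = [[1, -5], [-1, -4]]

S is on the right of P, so right-multiply by S⁻¹: P = QS⁻¹.
det S = -3, so S⁻¹ = [[-1, -1], [2/3, 1]].
P = QS⁻¹ = [[-13, -18], [-5, -9]] · [[-1, -1], [2/3, 1]] = [[1, -5], [-1, -4]].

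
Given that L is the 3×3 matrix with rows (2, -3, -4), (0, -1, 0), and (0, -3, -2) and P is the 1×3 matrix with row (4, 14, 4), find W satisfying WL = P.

Right-multiplying both sides by L⁻¹ gives W = PL⁻¹.
det L = 4; the adjugate gives L⁻¹ = [[1/2, 3/2, -1], [0, -1, 0], [0, 3/2, -1/2]].
W = PL⁻¹ = [[4, 14, 4]] · [[1/2, 3/2, -1], [0, -1, 0], [0, 3/2, -1/2]] = [[2, -2, -6]].

W = [[2, -2, -6]]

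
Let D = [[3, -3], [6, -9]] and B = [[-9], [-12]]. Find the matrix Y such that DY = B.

Y = [[-5], [-2]]

Left-multiplying both sides by D⁻¹ gives Y = D⁻¹B.
D has determinant -9; D⁻¹ = [[1, -1/3], [2/3, -1/3]].
Y = D⁻¹B = [[1, -1/3], [2/3, -1/3]] · [[-9], [-12]] = [[-5], [-2]].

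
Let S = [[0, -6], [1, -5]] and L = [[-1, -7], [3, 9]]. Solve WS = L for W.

Right-multiplying both sides by S⁻¹ gives W = LS⁻¹.
det S = 6, so S⁻¹ = [[-5/6, 1], [-1/6, 0]].
W = LS⁻¹ = [[-1, -7], [3, 9]] · [[-5/6, 1], [-1/6, 0]] = [[2, -1], [-4, 3]].

W = [[2, -1], [-4, 3]]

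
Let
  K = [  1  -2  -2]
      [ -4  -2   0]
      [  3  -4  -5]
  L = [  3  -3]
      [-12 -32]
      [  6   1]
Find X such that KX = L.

X = [[5, 5], [-4, 6], [5, -2]]

K is on the left of X, so left-multiply by K⁻¹: X = K⁻¹L.
det K = 6; the adjugate gives K⁻¹ = [[5/3, -1/3, -2/3], [-10/3, 1/6, 4/3], [11/3, -1/3, -5/3]].
X = K⁻¹L = [[5/3, -1/3, -2/3], [-10/3, 1/6, 4/3], [11/3, -1/3, -5/3]] · [[3, -3], [-12, -32], [6, 1]] = [[5, 5], [-4, 6], [5, -2]].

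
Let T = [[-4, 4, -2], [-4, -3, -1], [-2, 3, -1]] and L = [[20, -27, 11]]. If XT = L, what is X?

X = [[-6, 1, 0]]

Right-multiplying both sides by T⁻¹ gives X = LT⁻¹.
det T = 4; the adjugate gives T⁻¹ = [[3/2, -1/2, -5/2], [-1/2, 0, 1], [-9/2, 1, 7]].
X = LT⁻¹ = [[20, -27, 11]] · [[3/2, -1/2, -5/2], [-1/2, 0, 1], [-9/2, 1, 7]] = [[-6, 1, 0]].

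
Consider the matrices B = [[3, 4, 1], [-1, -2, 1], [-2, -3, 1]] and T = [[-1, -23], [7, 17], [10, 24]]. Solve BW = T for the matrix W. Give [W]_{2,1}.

2

Since B multiplies W on the left, W = B⁻¹T.
B has determinant -2; B⁻¹ = [[-1/2, 7/2, -3], [1/2, -5/2, 2], [1/2, -1/2, 1]].
W = B⁻¹T = [[-1/2, 7/2, -3], [1/2, -5/2, 2], [1/2, -1/2, 1]] · [[-1, -23], [7, 17], [10, 24]] = [[-5, -1], [2, -6], [6, 4]].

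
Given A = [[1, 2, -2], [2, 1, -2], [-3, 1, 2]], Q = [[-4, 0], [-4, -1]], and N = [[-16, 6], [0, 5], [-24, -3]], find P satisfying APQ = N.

Left-multiply by A⁻¹ and right-multiply by Q⁻¹: P = A⁻¹NQ⁻¹.
det A = -2; the adjugate gives A⁻¹ = [[-2, 3, 1], [-1, 2, 1], [-5/2, 7/2, 3/2]].
det Q = 4; the adjugate gives Q⁻¹ = [[-1/4, 0], [1, -1]].
A⁻¹N = [[8, 0], [-8, 1], [4, -2]].
P = (A⁻¹N)Q⁻¹ = [[-2, 0], [3, -1], [-3, 2]].

P = [[-2, 0], [3, -1], [-3, 2]]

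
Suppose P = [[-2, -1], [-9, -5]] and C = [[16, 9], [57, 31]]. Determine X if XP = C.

X = [[1, -2], [-6, -5]]

P is on the right of X, so right-multiply by P⁻¹: X = CP⁻¹.
det P = 1; the adjugate gives P⁻¹ = [[-5, 1], [9, -2]].
X = CP⁻¹ = [[16, 9], [57, 31]] · [[-5, 1], [9, -2]] = [[1, -2], [-6, -5]].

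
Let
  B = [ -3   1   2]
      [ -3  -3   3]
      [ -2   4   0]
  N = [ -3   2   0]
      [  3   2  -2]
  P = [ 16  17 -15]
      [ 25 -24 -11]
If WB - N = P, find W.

WB = P + N = [[13, 19, -15], [28, -22, -13]].
Since B sits to the right of W, W = (P + N)B⁻¹.
det B = -6; the adjugate gives B⁻¹ = [[2, -4/3, -3/2], [1, -2/3, -1/2], [3, -5/3, -2]].
W = (P + N)B⁻¹ = [[0, -5, 1], [-5, -1, -5]].

W = [[0, -5, 1], [-5, -1, -5]]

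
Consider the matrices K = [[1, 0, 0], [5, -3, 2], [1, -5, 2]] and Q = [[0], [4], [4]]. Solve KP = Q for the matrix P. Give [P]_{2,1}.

0

Left-multiplying both sides by K⁻¹ gives P = K⁻¹Q.
K has determinant 4; K⁻¹ = [[1, 0, 0], [-2, 1/2, -1/2], [-11/2, 5/4, -3/4]].
P = K⁻¹Q = [[1, 0, 0], [-2, 1/2, -1/2], [-11/2, 5/4, -3/4]] · [[0], [4], [4]] = [[0], [0], [2]].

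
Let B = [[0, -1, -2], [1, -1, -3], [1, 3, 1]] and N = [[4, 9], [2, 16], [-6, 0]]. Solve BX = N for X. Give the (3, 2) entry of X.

-5

Left-multiplying both sides by B⁻¹ gives X = B⁻¹N.
det B = -4; the adjugate gives B⁻¹ = [[-2, 5/4, -1/4], [1, -1/2, 1/2], [-1, 1/4, -1/4]].
X = B⁻¹N = [[-2, 5/4, -1/4], [1, -1/2, 1/2], [-1, 1/4, -1/4]] · [[4, 9], [2, 16], [-6, 0]] = [[-4, 2], [0, 1], [-2, -5]].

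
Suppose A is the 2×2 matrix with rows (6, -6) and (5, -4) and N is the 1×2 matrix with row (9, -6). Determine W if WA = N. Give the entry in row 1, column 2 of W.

Since A sits to the right of W, W = NA⁻¹.
A has determinant 6; A⁻¹ = [[-2/3, 1], [-5/6, 1]].
W = NA⁻¹ = [[9, -6]] · [[-2/3, 1], [-5/6, 1]] = [[-1, 3]].

3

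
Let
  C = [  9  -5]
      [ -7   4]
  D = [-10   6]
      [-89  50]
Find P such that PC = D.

P = [[2, 4], [-6, 5]]

Right-multiplying both sides by C⁻¹ gives P = DC⁻¹.
C has determinant 1; C⁻¹ = [[4, 5], [7, 9]].
P = DC⁻¹ = [[-10, 6], [-89, 50]] · [[4, 5], [7, 9]] = [[2, 4], [-6, 5]].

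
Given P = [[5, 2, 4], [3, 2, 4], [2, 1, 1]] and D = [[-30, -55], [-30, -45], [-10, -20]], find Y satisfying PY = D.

Y = [[0, -5], [-5, -5], [-5, -5]]

Left-multiplying both sides by P⁻¹ gives Y = P⁻¹D.
P has determinant -4; P⁻¹ = [[1/2, -1/2, 0], [-5/4, 3/4, 2], [1/4, 1/4, -1]].
Y = P⁻¹D = [[1/2, -1/2, 0], [-5/4, 3/4, 2], [1/4, 1/4, -1]] · [[-30, -55], [-30, -45], [-10, -20]] = [[0, -5], [-5, -5], [-5, -5]].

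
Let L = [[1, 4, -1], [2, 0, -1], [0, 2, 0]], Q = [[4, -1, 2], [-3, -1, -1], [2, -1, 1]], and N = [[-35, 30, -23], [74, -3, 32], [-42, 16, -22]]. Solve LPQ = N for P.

P = [[4, -3, 0], [-5, -1, -2], [-1, 4, -4]]

P = L⁻¹NQ⁻¹ (apply L⁻¹ on the left and Q⁻¹ on the right).
det L = -2; the adjugate gives L⁻¹ = [[-1, 1, 2], [0, 0, 1/2], [-2, 1, 4]].
det Q = 1, so Q⁻¹ = [[-2, -1, 3], [1, 0, -2], [5, 2, -7]].
L⁻¹N = [[25, -1, 11], [-21, 8, -11], [-24, 1, -10]].
P = (L⁻¹N)Q⁻¹ = [[4, -3, 0], [-5, -1, -2], [-1, 4, -4]].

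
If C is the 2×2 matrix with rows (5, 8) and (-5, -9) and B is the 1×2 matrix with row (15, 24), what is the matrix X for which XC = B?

Since C sits to the right of X, X = BC⁻¹.
det C = -5, so C⁻¹ = [[9/5, 8/5], [-1, -1]].
X = BC⁻¹ = [[15, 24]] · [[9/5, 8/5], [-1, -1]] = [[3, 0]].

X = [[3, 0]]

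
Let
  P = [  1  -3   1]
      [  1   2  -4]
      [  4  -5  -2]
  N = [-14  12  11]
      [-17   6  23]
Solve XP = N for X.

X = [[5, 1, -5], [5, -2, -5]]

Right-multiplying both sides by P⁻¹ gives X = NP⁻¹.
P has determinant 5; P⁻¹ = [[-24/5, -11/5, 2], [-14/5, -6/5, 1], [-13/5, -7/5, 1]].
X = NP⁻¹ = [[-14, 12, 11], [-17, 6, 23]] · [[-24/5, -11/5, 2], [-14/5, -6/5, 1], [-13/5, -7/5, 1]] = [[5, 1, -5], [5, -2, -5]].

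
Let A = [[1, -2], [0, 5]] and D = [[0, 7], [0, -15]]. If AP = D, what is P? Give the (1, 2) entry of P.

1

Left-multiplying both sides by A⁻¹ gives P = A⁻¹D.
det A = 5; the adjugate gives A⁻¹ = [[1, 2/5], [0, 1/5]].
P = A⁻¹D = [[1, 2/5], [0, 1/5]] · [[0, 7], [0, -15]] = [[0, 1], [0, -3]].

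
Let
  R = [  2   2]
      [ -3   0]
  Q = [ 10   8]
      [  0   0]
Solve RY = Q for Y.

Y = [[0, 0], [5, 4]]

Left-multiplying both sides by R⁻¹ gives Y = R⁻¹Q.
det R = 6, so R⁻¹ = [[0, -1/3], [1/2, 1/3]].
Y = R⁻¹Q = [[0, -1/3], [1/2, 1/3]] · [[10, 8], [0, 0]] = [[0, 0], [5, 4]].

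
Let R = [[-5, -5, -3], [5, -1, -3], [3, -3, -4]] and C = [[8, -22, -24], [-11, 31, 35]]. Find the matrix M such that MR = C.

Right-multiplying both sides by R⁻¹ gives M = CR⁻¹.
det R = 6, so R⁻¹ = [[-5/6, -11/6, 2], [11/6, 29/6, -5], [-2, -5, 5]].
M = CR⁻¹ = [[8, -22, -24], [-11, 31, 35]] · [[-5/6, -11/6, 2], [11/6, 29/6, -5], [-2, -5, 5]] = [[1, -1, 6], [-4, -5, -2]].

M = [[1, -1, 6], [-4, -5, -2]]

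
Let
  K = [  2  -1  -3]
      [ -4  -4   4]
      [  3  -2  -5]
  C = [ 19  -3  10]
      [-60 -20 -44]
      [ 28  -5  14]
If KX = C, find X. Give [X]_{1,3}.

K is on the left of X, so left-multiply by K⁻¹: X = K⁻¹C.
det K = 4; the adjugate gives K⁻¹ = [[7, 1/4, -4], [-2, -1/4, 1], [5, 1/4, -3]].
X = K⁻¹C = [[7, 1/4, -4], [-2, -1/4, 1], [5, 1/4, -3]] · [[19, -3, 10], [-60, -20, -44], [28, -5, 14]] = [[6, -6, 3], [5, 6, 5], [-4, -5, -3]].

3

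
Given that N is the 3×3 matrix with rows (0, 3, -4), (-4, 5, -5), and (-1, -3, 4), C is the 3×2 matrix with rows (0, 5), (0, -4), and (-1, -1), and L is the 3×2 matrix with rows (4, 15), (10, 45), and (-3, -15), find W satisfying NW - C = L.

NW = L + C = [[4, 20], [10, 41], [-4, -16]].
N is on the left of W, so left-multiply by N⁻¹: W = N⁻¹(L + C).
det N = -5, so N⁻¹ = [[-1, 0, -1], [-21/5, 4/5, -16/5], [-17/5, 3/5, -12/5]].
W = N⁻¹(L + C) = [[0, -4], [4, 0], [2, -5]].

W = [[0, -4], [4, 0], [2, -5]]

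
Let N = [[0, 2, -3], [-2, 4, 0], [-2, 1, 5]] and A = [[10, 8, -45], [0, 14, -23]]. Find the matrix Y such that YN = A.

Y = [[5, 1, -6], [1, 4, -4]]

Right-multiplying both sides by N⁻¹ gives Y = AN⁻¹.
det N = 2; the adjugate gives N⁻¹ = [[10, -13/2, 6], [5, -3, 3], [3, -2, 2]].
Y = AN⁻¹ = [[10, 8, -45], [0, 14, -23]] · [[10, -13/2, 6], [5, -3, 3], [3, -2, 2]] = [[5, 1, -6], [1, 4, -4]].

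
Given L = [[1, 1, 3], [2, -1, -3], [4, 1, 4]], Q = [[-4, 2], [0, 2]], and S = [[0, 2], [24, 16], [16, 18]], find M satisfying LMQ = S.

M = L⁻¹SQ⁻¹ (apply L⁻¹ on the left and Q⁻¹ on the right).
L has determinant -3; L⁻¹ = [[1/3, 1/3, 0], [20/3, 8/3, -3], [-2, -1, 1]].
Q has determinant -8; Q⁻¹ = [[-1/4, 1/4], [0, 1/2]].
L⁻¹S = [[8, 6], [16, 2], [-8, -2]].
M = (L⁻¹S)Q⁻¹ = [[-2, 5], [-4, 5], [2, -3]].

M = [[-2, 5], [-4, 5], [2, -3]]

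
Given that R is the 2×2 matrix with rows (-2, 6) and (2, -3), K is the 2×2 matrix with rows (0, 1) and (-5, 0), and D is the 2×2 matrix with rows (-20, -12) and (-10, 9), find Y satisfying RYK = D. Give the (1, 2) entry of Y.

Left-multiply by R⁻¹ and right-multiply by K⁻¹: Y = R⁻¹DK⁻¹.
R has determinant -6; R⁻¹ = [[1/2, 1], [1/3, 1/3]].
K has determinant 5; K⁻¹ = [[0, -1/5], [1, 0]].
R⁻¹D = [[-20, 3], [-10, -1]].
Y = (R⁻¹D)K⁻¹ = [[3, 4], [-1, 2]].

4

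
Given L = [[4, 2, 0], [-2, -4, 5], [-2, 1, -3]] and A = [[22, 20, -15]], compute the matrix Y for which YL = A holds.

Y = [[4, -3, 0]]

Since L sits to the right of Y, Y = AL⁻¹.
det L = -4, so L⁻¹ = [[-7/4, -3/2, -5/2], [4, 3, 5], [5/2, 2, 3]].
Y = AL⁻¹ = [[22, 20, -15]] · [[-7/4, -3/2, -5/2], [4, 3, 5], [5/2, 2, 3]] = [[4, -3, 0]].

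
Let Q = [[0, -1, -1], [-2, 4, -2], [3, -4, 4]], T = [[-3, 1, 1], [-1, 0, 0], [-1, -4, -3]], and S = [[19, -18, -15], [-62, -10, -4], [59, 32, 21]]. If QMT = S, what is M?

Isolating M: multiply by Q⁻¹ from the left and T⁻¹ from the right, so M = Q⁻¹ST⁻¹.
det Q = 2; the adjugate gives Q⁻¹ = [[4, 4, 3], [1, 3/2, 1], [-2, -3/2, -1]].
det T = 1; the adjugate gives T⁻¹ = [[0, -1, 0], [-3, 10, -1], [4, -13, 1]].
Q⁻¹S = [[5, -16, -13], [-15, -1, 0], [-4, 19, 15]].
M = (Q⁻¹S)T⁻¹ = [[-4, 4, 3], [3, 5, 1], [3, -1, -4]].

M = [[-4, 4, 3], [3, 5, 1], [3, -1, -4]]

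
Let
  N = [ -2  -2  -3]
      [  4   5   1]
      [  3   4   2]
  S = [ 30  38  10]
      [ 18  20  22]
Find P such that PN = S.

P = [[0, 6, 2], [-6, 0, 2]]

Right-multiplying both sides by N⁻¹ gives P = SN⁻¹.
det N = -5, so N⁻¹ = [[-6/5, 8/5, -13/5], [1, -1, 2], [-1/5, -2/5, 2/5]].
P = SN⁻¹ = [[30, 38, 10], [18, 20, 22]] · [[-6/5, 8/5, -13/5], [1, -1, 2], [-1/5, -2/5, 2/5]] = [[0, 6, 2], [-6, 0, 2]].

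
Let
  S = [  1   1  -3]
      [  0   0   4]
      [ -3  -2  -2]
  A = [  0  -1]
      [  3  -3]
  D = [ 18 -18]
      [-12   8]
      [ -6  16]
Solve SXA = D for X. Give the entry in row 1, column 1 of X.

X = S⁻¹DA⁻¹ (apply S⁻¹ on the left and A⁻¹ on the right).
S has determinant -4; S⁻¹ = [[-2, -2, -1], [3, 11/4, 1], [0, 1/4, 0]].
A has determinant 3; A⁻¹ = [[-1, 1/3], [-1, 0]].
S⁻¹D = [[-6, 4], [15, -16], [-3, 2]].
X = (S⁻¹D)A⁻¹ = [[2, -2], [1, 5], [1, -1]].

2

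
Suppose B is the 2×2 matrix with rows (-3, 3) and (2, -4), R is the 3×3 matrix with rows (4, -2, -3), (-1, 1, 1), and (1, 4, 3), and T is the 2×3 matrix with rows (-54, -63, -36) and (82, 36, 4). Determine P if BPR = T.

P = [[-3, -2, 5], [-5, 1, -2]]

Left-multiply by B⁻¹ and right-multiply by R⁻¹: P = B⁻¹TR⁻¹.
B has determinant 6; B⁻¹ = [[-2/3, -1/2], [-1/3, -1/2]].
det R = 3, so R⁻¹ = [[-1/3, -2, 1/3], [4/3, 5, -1/3], [-5/3, -6, 2/3]].
B⁻¹T = [[-5, 24, 22], [-23, 3, 10]].
P = (B⁻¹T)R⁻¹ = [[-3, -2, 5], [-5, 1, -2]].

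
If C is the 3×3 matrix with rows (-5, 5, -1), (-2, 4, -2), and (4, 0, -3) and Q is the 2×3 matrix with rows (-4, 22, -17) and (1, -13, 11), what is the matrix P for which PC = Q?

P = [[2, 3, 3], [-1, -2, -2]]

Right-multiplying both sides by C⁻¹ gives P = QC⁻¹.
det C = 6, so C⁻¹ = [[-2, 5/2, -1], [-7/3, 19/6, -4/3], [-8/3, 10/3, -5/3]].
P = QC⁻¹ = [[-4, 22, -17], [1, -13, 11]] · [[-2, 5/2, -1], [-7/3, 19/6, -4/3], [-8/3, 10/3, -5/3]] = [[2, 3, 3], [-1, -2, -2]].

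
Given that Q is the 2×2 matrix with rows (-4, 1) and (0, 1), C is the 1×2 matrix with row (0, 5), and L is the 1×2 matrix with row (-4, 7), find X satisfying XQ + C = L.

XQ = L − C = [[-4, 2]].
Since Q sits to the right of X, X = (L − C)Q⁻¹.
Q has determinant -4; Q⁻¹ = [[-1/4, 1/4], [0, 1]].
X = (L − C)Q⁻¹ = [[1, 1]].

X = [[1, 1]]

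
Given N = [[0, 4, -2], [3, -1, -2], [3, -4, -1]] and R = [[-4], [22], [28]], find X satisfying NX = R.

X = [[2], [-4], [-6]]

Left-multiplying both sides by N⁻¹ gives X = N⁻¹R.
N has determinant 6; N⁻¹ = [[-7/6, 2, -5/3], [-1/2, 1, -1], [-3/2, 2, -2]].
X = N⁻¹R = [[-7/6, 2, -5/3], [-1/2, 1, -1], [-3/2, 2, -2]] · [[-4], [22], [28]] = [[2], [-4], [-6]].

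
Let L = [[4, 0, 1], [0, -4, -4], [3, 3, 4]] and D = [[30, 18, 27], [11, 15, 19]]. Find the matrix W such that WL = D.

W = [[3, 0, 6], [-1, 0, 5]]

Right-multiplying both sides by L⁻¹ gives W = DL⁻¹.
L has determinant -4; L⁻¹ = [[1, -3/4, -1], [3, -13/4, -4], [-3, 3, 4]].
W = DL⁻¹ = [[30, 18, 27], [11, 15, 19]] · [[1, -3/4, -1], [3, -13/4, -4], [-3, 3, 4]] = [[3, 0, 6], [-1, 0, 5]].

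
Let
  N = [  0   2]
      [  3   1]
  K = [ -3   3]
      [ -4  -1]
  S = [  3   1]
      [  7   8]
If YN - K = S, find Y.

Y = [[2, 0], [3, 1]]

YN = S + K = [[0, 4], [3, 7]].
N is on the right of Y, so right-multiply by N⁻¹: Y = (S + K)N⁻¹.
det N = -6; the adjugate gives N⁻¹ = [[-1/6, 1/3], [1/2, 0]].
Y = (S + K)N⁻¹ = [[2, 0], [3, 1]].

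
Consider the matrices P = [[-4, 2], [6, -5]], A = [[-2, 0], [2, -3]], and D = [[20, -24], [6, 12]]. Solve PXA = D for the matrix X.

Left-multiply by P⁻¹ and right-multiply by A⁻¹: X = P⁻¹DA⁻¹.
det P = 8, so P⁻¹ = [[-5/8, -1/4], [-3/4, -1/2]].
A has determinant 6; A⁻¹ = [[-1/2, 0], [-1/3, -1/3]].
P⁻¹D = [[-14, 12], [-18, 12]].
X = (P⁻¹D)A⁻¹ = [[3, -4], [5, -4]].

X = [[3, -4], [5, -4]]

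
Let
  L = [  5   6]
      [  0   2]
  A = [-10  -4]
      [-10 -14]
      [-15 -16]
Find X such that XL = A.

Since L sits to the right of X, X = AL⁻¹.
det L = 10, so L⁻¹ = [[1/5, -3/5], [0, 1/2]].
X = AL⁻¹ = [[-10, -4], [-10, -14], [-15, -16]] · [[1/5, -3/5], [0, 1/2]] = [[-2, 4], [-2, -1], [-3, 1]].

X = [[-2, 4], [-2, -1], [-3, 1]]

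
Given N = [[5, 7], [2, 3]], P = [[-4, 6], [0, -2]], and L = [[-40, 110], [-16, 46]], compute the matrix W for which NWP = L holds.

Isolating W: multiply by N⁻¹ from the left and P⁻¹ from the right, so W = N⁻¹LP⁻¹.
N has determinant 1; N⁻¹ = [[3, -7], [-2, 5]].
P has determinant 8; P⁻¹ = [[-1/4, -3/4], [0, -1/2]].
N⁻¹L = [[-8, 8], [0, 10]].
W = (N⁻¹L)P⁻¹ = [[2, 2], [0, -5]].

W = [[2, 2], [0, -5]]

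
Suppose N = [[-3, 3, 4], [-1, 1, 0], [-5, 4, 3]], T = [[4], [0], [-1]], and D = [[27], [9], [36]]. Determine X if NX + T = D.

X = [[-4], [5], [-1]]

NX = D − T = [[23], [9], [37]].
N is on the left of X, so left-multiply by N⁻¹: X = N⁻¹(D − T).
det N = 4; the adjugate gives N⁻¹ = [[3/4, 7/4, -1], [3/4, 11/4, -1], [1/4, -3/4, 0]].
X = N⁻¹(D − T) = [[-4], [5], [-1]].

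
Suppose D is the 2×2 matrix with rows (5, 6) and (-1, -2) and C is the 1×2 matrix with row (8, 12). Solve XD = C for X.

X = [[1, -3]]

D is on the right of X, so right-multiply by D⁻¹: X = CD⁻¹.
D has determinant -4; D⁻¹ = [[1/2, 3/2], [-1/4, -5/4]].
X = CD⁻¹ = [[8, 12]] · [[1/2, 3/2], [-1/4, -5/4]] = [[1, -3]].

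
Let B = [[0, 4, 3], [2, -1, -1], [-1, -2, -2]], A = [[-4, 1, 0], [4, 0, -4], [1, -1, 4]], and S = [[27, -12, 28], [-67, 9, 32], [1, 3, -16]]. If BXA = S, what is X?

Left-multiply by B⁻¹ and right-multiply by A⁻¹: X = B⁻¹SA⁻¹.
B has determinant 5; B⁻¹ = [[0, 2/5, -1/5], [1, 3/5, 6/5], [-1, -4/5, -8/5]].
det A = -4, so A⁻¹ = [[1, 1, 1], [5, 4, 4], [1, 3/4, 1]].
B⁻¹S = [[-27, 3, 16], [-12, -3, 28], [25, 0, -28]].
X = (B⁻¹S)A⁻¹ = [[4, -3, 1], [1, -3, 4], [-3, 4, -3]].

X = [[4, -3, 1], [1, -3, 4], [-3, 4, -3]]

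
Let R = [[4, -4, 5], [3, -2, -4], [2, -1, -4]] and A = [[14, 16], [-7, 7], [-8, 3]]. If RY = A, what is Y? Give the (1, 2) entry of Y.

R is on the left of Y, so left-multiply by R⁻¹: Y = R⁻¹A.
det R = 5, so R⁻¹ = [[4/5, -21/5, 26/5], [4/5, -26/5, 31/5], [1/5, -4/5, 4/5]].
Y = R⁻¹A = [[4/5, -21/5, 26/5], [4/5, -26/5, 31/5], [1/5, -4/5, 4/5]] · [[14, 16], [-7, 7], [-8, 3]] = [[-1, -1], [-2, -5], [2, 0]].

-1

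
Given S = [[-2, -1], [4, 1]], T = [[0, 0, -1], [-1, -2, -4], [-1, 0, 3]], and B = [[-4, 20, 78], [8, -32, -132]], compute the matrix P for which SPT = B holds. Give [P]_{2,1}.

-4

Isolating P: multiply by S⁻¹ from the left and T⁻¹ from the right, so P = S⁻¹BT⁻¹.
det S = 2, so S⁻¹ = [[1/2, 1/2], [-2, -1]].
det T = 2, so T⁻¹ = [[-3, 0, -1], [7/2, -1/2, 1/2], [-1, 0, 0]].
S⁻¹B = [[2, -6, -27], [0, -8, -24]].
P = (S⁻¹B)T⁻¹ = [[0, 3, -5], [-4, 4, -4]].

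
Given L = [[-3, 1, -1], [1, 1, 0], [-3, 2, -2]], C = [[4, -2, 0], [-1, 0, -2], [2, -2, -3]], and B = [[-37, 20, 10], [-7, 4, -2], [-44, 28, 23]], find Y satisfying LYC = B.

Y = [[5, 4, -3], [-3, 3, -1], [-4, 2, 4]]

Left-multiply by L⁻¹ and right-multiply by C⁻¹: Y = L⁻¹BC⁻¹.
L has determinant 3; L⁻¹ = [[-2/3, 0, 1/3], [2/3, 1, -1/3], [5/3, 1, -4/3]].
det C = -2, so C⁻¹ = [[2, 3, -2], [7/2, 6, -4], [-1, -2, 1]].
L⁻¹B = [[10, -4, 1], [-17, 8, -3], [-10, 0, -16]].
Y = (L⁻¹B)C⁻¹ = [[5, 4, -3], [-3, 3, -1], [-4, 2, 4]].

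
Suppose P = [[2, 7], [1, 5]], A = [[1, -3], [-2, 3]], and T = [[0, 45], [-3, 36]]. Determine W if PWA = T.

W = [[-1, -4], [-4, -1]]

Left-multiply by P⁻¹ and right-multiply by A⁻¹: W = P⁻¹TA⁻¹.
det P = 3; the adjugate gives P⁻¹ = [[5/3, -7/3], [-1/3, 2/3]].
det A = -3; the adjugate gives A⁻¹ = [[-1, -1], [-2/3, -1/3]].
P⁻¹T = [[7, -9], [-2, 9]].
W = (P⁻¹T)A⁻¹ = [[-1, -4], [-4, -1]].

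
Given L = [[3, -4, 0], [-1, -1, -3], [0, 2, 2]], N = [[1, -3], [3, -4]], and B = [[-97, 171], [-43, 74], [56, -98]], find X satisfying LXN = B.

X = L⁻¹BN⁻¹ (apply L⁻¹ on the left and N⁻¹ on the right).
L has determinant 4; L⁻¹ = [[1, 2, 3], [1/2, 3/2, 9/4], [-1/2, -3/2, -7/4]].
N has determinant 5; N⁻¹ = [[-4/5, 3/5], [-3/5, 1/5]].
L⁻¹B = [[-15, 25], [13, -24], [15, -25]].
X = (L⁻¹B)N⁻¹ = [[-3, -4], [4, 3], [3, 4]].

X = [[-3, -4], [4, 3], [3, 4]]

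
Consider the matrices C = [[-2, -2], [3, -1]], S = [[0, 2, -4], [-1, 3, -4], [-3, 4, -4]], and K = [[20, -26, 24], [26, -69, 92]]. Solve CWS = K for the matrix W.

Left-multiply by C⁻¹ and right-multiply by S⁻¹: W = C⁻¹KS⁻¹.
C has determinant 8; C⁻¹ = [[-1/8, 1/4], [-3/8, -1/4]].
S has determinant -4; S⁻¹ = [[-1, 2, -1], [-2, 3, -1], [-5/4, 3/2, -1/2]].
C⁻¹K = [[4, -14, 20], [-14, 27, -32]].
W = (C⁻¹K)S⁻¹ = [[-1, -4, 0], [0, 5, 3]].

W = [[-1, -4, 0], [0, 5, 3]]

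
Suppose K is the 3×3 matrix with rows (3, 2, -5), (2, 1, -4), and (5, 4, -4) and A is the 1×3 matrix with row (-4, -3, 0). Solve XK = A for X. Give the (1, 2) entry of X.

-3

Since K sits to the right of X, X = AK⁻¹.
det K = -3; the adjugate gives K⁻¹ = [[-4, 4, 1], [4, -13/3, -2/3], [-1, 2/3, 1/3]].
X = AK⁻¹ = [[-4, -3, 0]] · [[-4, 4, 1], [4, -13/3, -2/3], [-1, 2/3, 1/3]] = [[4, -3, -2]].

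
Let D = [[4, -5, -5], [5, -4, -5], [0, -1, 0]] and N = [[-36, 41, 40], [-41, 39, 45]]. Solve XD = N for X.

X = [[-4, -4, -5], [-4, -5, 1]]

D is on the right of X, so right-multiply by D⁻¹: X = ND⁻¹.
D has determinant 5; D⁻¹ = [[-1, 1, 1], [0, 0, -1], [-1, 4/5, 9/5]].
X = ND⁻¹ = [[-36, 41, 40], [-41, 39, 45]] · [[-1, 1, 1], [0, 0, -1], [-1, 4/5, 9/5]] = [[-4, -4, -5], [-4, -5, 1]].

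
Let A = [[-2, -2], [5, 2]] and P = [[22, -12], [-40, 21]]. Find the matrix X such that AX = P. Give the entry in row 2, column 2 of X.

3

A is on the left of X, so left-multiply by A⁻¹: X = A⁻¹P.
A has determinant 6; A⁻¹ = [[1/3, 1/3], [-5/6, -1/3]].
X = A⁻¹P = [[1/3, 1/3], [-5/6, -1/3]] · [[22, -12], [-40, 21]] = [[-6, 3], [-5, 3]].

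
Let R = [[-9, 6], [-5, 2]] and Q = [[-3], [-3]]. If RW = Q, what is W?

Since R multiplies W on the left, W = R⁻¹Q.
R has determinant 12; R⁻¹ = [[1/6, -1/2], [5/12, -3/4]].
W = R⁻¹Q = [[1/6, -1/2], [5/12, -3/4]] · [[-3], [-3]] = [[1], [1]].

W = [[1], [1]]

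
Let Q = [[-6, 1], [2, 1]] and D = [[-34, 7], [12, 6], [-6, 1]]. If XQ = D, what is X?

X = [[6, 1], [0, 6], [1, 0]]

Since Q sits to the right of X, X = DQ⁻¹.
det Q = -8; the adjugate gives Q⁻¹ = [[-1/8, 1/8], [1/4, 3/4]].
X = DQ⁻¹ = [[-34, 7], [12, 6], [-6, 1]] · [[-1/8, 1/8], [1/4, 3/4]] = [[6, 1], [0, 6], [1, 0]].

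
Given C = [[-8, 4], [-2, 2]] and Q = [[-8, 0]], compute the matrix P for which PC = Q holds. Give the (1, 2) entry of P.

-4

C is on the right of P, so right-multiply by C⁻¹: P = QC⁻¹.
det C = -8, so C⁻¹ = [[-1/4, 1/2], [-1/4, 1]].
P = QC⁻¹ = [[-8, 0]] · [[-1/4, 1/2], [-1/4, 1]] = [[2, -4]].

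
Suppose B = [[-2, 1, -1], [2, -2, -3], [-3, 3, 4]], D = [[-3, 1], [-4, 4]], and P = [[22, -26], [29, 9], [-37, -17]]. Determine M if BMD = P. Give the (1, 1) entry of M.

Left-multiply by B⁻¹ and right-multiply by D⁻¹: M = B⁻¹PD⁻¹.
det B = -1, so B⁻¹ = [[-1, 7, 5], [-1, 11, 8], [0, -3, -2]].
D has determinant -8; D⁻¹ = [[-1/2, 1/8], [-1/2, 3/8]].
B⁻¹P = [[-4, 4], [1, -11], [-13, 7]].
M = (B⁻¹P)D⁻¹ = [[0, 1], [5, -4], [3, 1]].

0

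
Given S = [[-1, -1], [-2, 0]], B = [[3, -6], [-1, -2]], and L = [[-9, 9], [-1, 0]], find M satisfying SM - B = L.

M = [[1, 1], [5, -4]]

SM = L + B = [[-6, 3], [-2, -2]].
Since S multiplies M on the left, M = S⁻¹(L + B).
det S = -2; the adjugate gives S⁻¹ = [[0, -1/2], [-1, 1/2]].
M = S⁻¹(L + B) = [[1, 1], [5, -4]].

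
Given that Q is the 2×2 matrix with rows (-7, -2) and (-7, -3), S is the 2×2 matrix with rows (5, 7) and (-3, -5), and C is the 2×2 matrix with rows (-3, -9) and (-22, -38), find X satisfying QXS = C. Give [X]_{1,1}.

-1

Isolating X: multiply by Q⁻¹ from the left and S⁻¹ from the right, so X = Q⁻¹CS⁻¹.
det Q = 7, so Q⁻¹ = [[-3/7, 2/7], [1, -1]].
S has determinant -4; S⁻¹ = [[5/4, 7/4], [-3/4, -5/4]].
Q⁻¹C = [[-5, -7], [19, 29]].
X = (Q⁻¹C)S⁻¹ = [[-1, 0], [2, -3]].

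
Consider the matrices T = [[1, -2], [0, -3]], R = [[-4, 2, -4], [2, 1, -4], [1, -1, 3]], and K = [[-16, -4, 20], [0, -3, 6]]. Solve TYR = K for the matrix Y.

Y = [[3, -4, 4], [1, 1, 2]]

Left-multiply by T⁻¹ and right-multiply by R⁻¹: Y = T⁻¹KR⁻¹.
det T = -3; the adjugate gives T⁻¹ = [[1, -2/3], [0, -1/3]].
det R = -4; the adjugate gives R⁻¹ = [[1/4, 1/2, 1], [5/2, 2, 6], [3/4, 1/2, 2]].
T⁻¹K = [[-16, -2, 16], [0, 1, -2]].
Y = (T⁻¹K)R⁻¹ = [[3, -4, 4], [1, 1, 2]].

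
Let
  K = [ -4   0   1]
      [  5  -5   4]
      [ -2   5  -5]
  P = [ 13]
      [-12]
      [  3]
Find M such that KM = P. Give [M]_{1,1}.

-4

Left-multiplying both sides by K⁻¹ gives M = K⁻¹P.
det K = -5; the adjugate gives K⁻¹ = [[-1, -1, -1], [-17/5, -22/5, -21/5], [-3, -4, -4]].
M = K⁻¹P = [[-1, -1, -1], [-17/5, -22/5, -21/5], [-3, -4, -4]] · [[13], [-12], [3]] = [[-4], [-4], [-3]].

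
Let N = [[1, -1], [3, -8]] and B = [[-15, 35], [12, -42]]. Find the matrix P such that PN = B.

Since N sits to the right of P, P = BN⁻¹.
det N = -5, so N⁻¹ = [[8/5, -1/5], [3/5, -1/5]].
P = BN⁻¹ = [[-15, 35], [12, -42]] · [[8/5, -1/5], [3/5, -1/5]] = [[-3, -4], [-6, 6]].

P = [[-3, -4], [-6, 6]]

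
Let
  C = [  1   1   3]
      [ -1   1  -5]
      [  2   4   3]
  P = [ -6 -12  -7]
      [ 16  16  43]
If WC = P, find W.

W = [[6, 2, -5], [1, -5, 5]]

Since C sits to the right of W, W = PC⁻¹.
det C = -2, so C⁻¹ = [[-23/2, -9/2, 4], [7/2, 3/2, -1], [3, 1, -1]].
W = PC⁻¹ = [[-6, -12, -7], [16, 16, 43]] · [[-23/2, -9/2, 4], [7/2, 3/2, -1], [3, 1, -1]] = [[6, 2, -5], [1, -5, 5]].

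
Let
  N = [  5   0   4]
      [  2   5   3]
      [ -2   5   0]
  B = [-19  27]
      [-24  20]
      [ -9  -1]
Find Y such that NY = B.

Y = [[-3, 3], [-3, 1], [-1, 3]]

N is on the left of Y, so left-multiply by N⁻¹: Y = N⁻¹B.
det N = 5; the adjugate gives N⁻¹ = [[-3, 4, -4], [-6/5, 8/5, -7/5], [4, -5, 5]].
Y = N⁻¹B = [[-3, 4, -4], [-6/5, 8/5, -7/5], [4, -5, 5]] · [[-19, 27], [-24, 20], [-9, -1]] = [[-3, 3], [-3, 1], [-1, 3]].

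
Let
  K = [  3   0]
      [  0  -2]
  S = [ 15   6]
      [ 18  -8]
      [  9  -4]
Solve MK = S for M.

M = [[5, -3], [6, 4], [3, 2]]

K is on the right of M, so right-multiply by K⁻¹: M = SK⁻¹.
K has determinant -6; K⁻¹ = [[1/3, 0], [0, -1/2]].
M = SK⁻¹ = [[15, 6], [18, -8], [9, -4]] · [[1/3, 0], [0, -1/2]] = [[5, -3], [6, 4], [3, 2]].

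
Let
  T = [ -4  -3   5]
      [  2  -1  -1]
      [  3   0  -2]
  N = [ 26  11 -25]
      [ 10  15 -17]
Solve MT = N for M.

M = [[-3, -2, 6], [-4, -3, 0]]

T is on the right of M, so right-multiply by T⁻¹: M = NT⁻¹.
T has determinant 4; T⁻¹ = [[1/2, -3/2, 2], [1/4, -7/4, 3/2], [3/4, -9/4, 5/2]].
M = NT⁻¹ = [[26, 11, -25], [10, 15, -17]] · [[1/2, -3/2, 2], [1/4, -7/4, 3/2], [3/4, -9/4, 5/2]] = [[-3, -2, 6], [-4, -3, 0]].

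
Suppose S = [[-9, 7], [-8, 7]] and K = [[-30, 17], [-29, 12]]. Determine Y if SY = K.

S is on the left of Y, so left-multiply by S⁻¹: Y = S⁻¹K.
det S = -7; the adjugate gives S⁻¹ = [[-1, 1], [-8/7, 9/7]].
Y = S⁻¹K = [[-1, 1], [-8/7, 9/7]] · [[-30, 17], [-29, 12]] = [[1, -5], [-3, -4]].

Y = [[1, -5], [-3, -4]]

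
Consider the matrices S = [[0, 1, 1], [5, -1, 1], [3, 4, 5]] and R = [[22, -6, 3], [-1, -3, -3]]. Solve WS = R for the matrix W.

W = [[3, 5, -1], [6, 1, -2]]

Since S sits to the right of W, W = RS⁻¹.
det S = 1, so S⁻¹ = [[-9, -1, 2], [-22, -3, 5], [23, 3, -5]].
W = RS⁻¹ = [[22, -6, 3], [-1, -3, -3]] · [[-9, -1, 2], [-22, -3, 5], [23, 3, -5]] = [[3, 5, -1], [6, 1, -2]].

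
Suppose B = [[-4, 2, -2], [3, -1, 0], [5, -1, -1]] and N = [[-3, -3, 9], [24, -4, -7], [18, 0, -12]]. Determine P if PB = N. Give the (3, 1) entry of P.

3

B is on the right of P, so right-multiply by B⁻¹: P = NB⁻¹.
det B = -2; the adjugate gives B⁻¹ = [[-1/2, -2, 1], [-3/2, -7, 3], [-1, -3, 1]].
P = NB⁻¹ = [[-3, -3, 9], [24, -4, -7], [18, 0, -12]] · [[-1/2, -2, 1], [-3/2, -7, 3], [-1, -3, 1]] = [[-3, 0, -3], [1, 1, 5], [3, 0, 6]].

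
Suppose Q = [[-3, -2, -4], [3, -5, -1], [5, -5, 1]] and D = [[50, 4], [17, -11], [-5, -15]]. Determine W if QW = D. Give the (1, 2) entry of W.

Q is on the left of W, so left-multiply by Q⁻¹: W = Q⁻¹D.
Q has determinant 6; Q⁻¹ = [[-5/3, 11/3, -3], [-4/3, 17/6, -5/2], [5/3, -25/6, 7/2]].
W = Q⁻¹D = [[-5/3, 11/3, -3], [-4/3, 17/6, -5/2], [5/3, -25/6, 7/2]] · [[50, 4], [17, -11], [-5, -15]] = [[-6, -2], [-6, 1], [-5, 0]].

-2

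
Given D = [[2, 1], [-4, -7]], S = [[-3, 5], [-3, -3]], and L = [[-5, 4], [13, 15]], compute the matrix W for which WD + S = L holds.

W = [[-1, 0], [4, -2]]

WD = L − S = [[-2, -1], [16, 18]].
D is on the right of W, so right-multiply by D⁻¹: W = (L − S)D⁻¹.
det D = -10, so D⁻¹ = [[7/10, 1/10], [-2/5, -1/5]].
W = (L − S)D⁻¹ = [[-1, 0], [4, -2]].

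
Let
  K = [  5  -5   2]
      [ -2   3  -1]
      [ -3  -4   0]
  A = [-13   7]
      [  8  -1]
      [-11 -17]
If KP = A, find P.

P = [[1, 3], [2, 2], [-4, 1]]

K is on the left of P, so left-multiply by K⁻¹: P = K⁻¹A.
K has determinant -1; K⁻¹ = [[4, 8, 1], [-3, -6, -1], [-17, -35, -5]].
P = K⁻¹A = [[4, 8, 1], [-3, -6, -1], [-17, -35, -5]] · [[-13, 7], [8, -1], [-11, -17]] = [[1, 3], [2, 2], [-4, 1]].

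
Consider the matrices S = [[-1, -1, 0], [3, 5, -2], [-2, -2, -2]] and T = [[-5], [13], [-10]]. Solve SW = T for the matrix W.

Left-multiplying both sides by S⁻¹ gives W = S⁻¹T.
S has determinant 4; S⁻¹ = [[-7/2, -1/2, 1/2], [5/2, 1/2, -1/2], [1, 0, -1/2]].
W = S⁻¹T = [[-7/2, -1/2, 1/2], [5/2, 1/2, -1/2], [1, 0, -1/2]] · [[-5], [13], [-10]] = [[6], [-1], [0]].

W = [[6], [-1], [0]]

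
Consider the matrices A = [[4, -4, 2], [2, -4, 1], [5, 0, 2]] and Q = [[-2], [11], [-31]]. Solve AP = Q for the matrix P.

A is on the left of P, so left-multiply by A⁻¹: P = A⁻¹Q.
det A = 4; the adjugate gives A⁻¹ = [[-2, 2, 1], [1/4, -1/2, 0], [5, -5, -2]].
P = A⁻¹Q = [[-2, 2, 1], [1/4, -1/2, 0], [5, -5, -2]] · [[-2], [11], [-31]] = [[-5], [-6], [-3]].

P = [[-5], [-6], [-3]]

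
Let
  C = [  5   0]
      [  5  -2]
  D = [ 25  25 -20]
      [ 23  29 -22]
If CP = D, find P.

Left-multiplying both sides by C⁻¹ gives P = C⁻¹D.
det C = -10; the adjugate gives C⁻¹ = [[1/5, 0], [1/2, -1/2]].
P = C⁻¹D = [[1/5, 0], [1/2, -1/2]] · [[25, 25, -20], [23, 29, -22]] = [[5, 5, -4], [1, -2, 1]].

P = [[5, 5, -4], [1, -2, 1]]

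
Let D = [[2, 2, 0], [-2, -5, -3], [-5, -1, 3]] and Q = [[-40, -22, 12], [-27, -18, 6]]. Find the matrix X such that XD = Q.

X = [[-3, 2, 6], [-5, 1, 3]]

D is on the right of X, so right-multiply by D⁻¹: X = QD⁻¹.
D has determinant 6; D⁻¹ = [[-3, -1, -1], [7/2, 1, 1], [-23/6, -4/3, -1]].
X = QD⁻¹ = [[-40, -22, 12], [-27, -18, 6]] · [[-3, -1, -1], [7/2, 1, 1], [-23/6, -4/3, -1]] = [[-3, 2, 6], [-5, 1, 3]].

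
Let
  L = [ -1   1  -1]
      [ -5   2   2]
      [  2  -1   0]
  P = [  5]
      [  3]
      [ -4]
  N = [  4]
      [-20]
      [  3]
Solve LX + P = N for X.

X = [[3], [-1], [-3]]

LX = N − P = [[-1], [-23], [7]].
L is on the left of X, so left-multiply by L⁻¹: X = L⁻¹(N − P).
L has determinant 1; L⁻¹ = [[2, 1, 4], [4, 2, 7], [1, 1, 3]].
X = L⁻¹(N − P) = [[3], [-1], [-3]].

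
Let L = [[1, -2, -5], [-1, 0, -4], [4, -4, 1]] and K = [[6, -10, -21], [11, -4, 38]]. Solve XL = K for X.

X = [[5, -1, 0], [-6, -1, 4]]

Right-multiplying both sides by L⁻¹ gives X = KL⁻¹.
det L = -6, so L⁻¹ = [[8/3, -11/3, -4/3], [5/2, -7/2, -3/2], [-2/3, 2/3, 1/3]].
X = KL⁻¹ = [[6, -10, -21], [11, -4, 38]] · [[8/3, -11/3, -4/3], [5/2, -7/2, -3/2], [-2/3, 2/3, 1/3]] = [[5, -1, 0], [-6, -1, 4]].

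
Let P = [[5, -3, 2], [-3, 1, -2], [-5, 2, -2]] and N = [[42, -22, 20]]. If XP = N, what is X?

X = [[6, -4, 0]]

Since P sits to the right of X, X = NP⁻¹.
det P = -4, so P⁻¹ = [[-1/2, 1/2, -1], [-1, 0, -1], [1/4, -5/4, 1]].
X = NP⁻¹ = [[42, -22, 20]] · [[-1/2, 1/2, -1], [-1, 0, -1], [1/4, -5/4, 1]] = [[6, -4, 0]].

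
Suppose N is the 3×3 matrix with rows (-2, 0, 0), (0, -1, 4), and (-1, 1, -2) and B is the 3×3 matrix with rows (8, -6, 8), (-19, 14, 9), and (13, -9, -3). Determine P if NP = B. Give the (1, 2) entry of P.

Left-multiplying both sides by N⁻¹ gives P = N⁻¹B.
N has determinant 4; N⁻¹ = [[-1/2, 0, 0], [-1, 1, 2], [-1/4, 1/2, 1/2]].
P = N⁻¹B = [[-1/2, 0, 0], [-1, 1, 2], [-1/4, 1/2, 1/2]] · [[8, -6, 8], [-19, 14, 9], [13, -9, -3]] = [[-4, 3, -4], [-1, 2, -5], [-5, 4, 1]].

3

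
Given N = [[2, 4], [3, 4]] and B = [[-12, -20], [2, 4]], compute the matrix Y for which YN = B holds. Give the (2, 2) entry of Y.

Right-multiplying both sides by N⁻¹ gives Y = BN⁻¹.
N has determinant -4; N⁻¹ = [[-1, 1], [3/4, -1/2]].
Y = BN⁻¹ = [[-12, -20], [2, 4]] · [[-1, 1], [3/4, -1/2]] = [[-3, -2], [1, 0]].

0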